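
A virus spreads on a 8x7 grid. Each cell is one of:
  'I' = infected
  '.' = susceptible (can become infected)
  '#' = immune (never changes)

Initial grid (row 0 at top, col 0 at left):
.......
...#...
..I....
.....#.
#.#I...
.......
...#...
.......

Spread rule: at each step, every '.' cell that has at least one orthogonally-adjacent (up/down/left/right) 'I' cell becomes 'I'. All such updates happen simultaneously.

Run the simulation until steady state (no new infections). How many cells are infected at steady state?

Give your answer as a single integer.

Step 0 (initial): 2 infected
Step 1: +7 new -> 9 infected
Step 2: +9 new -> 18 infected
Step 3: +12 new -> 30 infected
Step 4: +11 new -> 41 infected
Step 5: +7 new -> 48 infected
Step 6: +3 new -> 51 infected
Step 7: +0 new -> 51 infected

Answer: 51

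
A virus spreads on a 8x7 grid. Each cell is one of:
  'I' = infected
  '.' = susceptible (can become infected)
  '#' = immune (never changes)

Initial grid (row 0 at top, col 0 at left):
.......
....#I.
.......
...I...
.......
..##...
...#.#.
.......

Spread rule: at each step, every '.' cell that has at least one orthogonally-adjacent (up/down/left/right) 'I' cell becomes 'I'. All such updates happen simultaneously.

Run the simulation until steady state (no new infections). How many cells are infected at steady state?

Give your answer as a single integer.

Step 0 (initial): 2 infected
Step 1: +7 new -> 9 infected
Step 2: +10 new -> 19 infected
Step 3: +8 new -> 27 infected
Step 4: +8 new -> 35 infected
Step 5: +6 new -> 41 infected
Step 6: +7 new -> 48 infected
Step 7: +3 new -> 51 infected
Step 8: +0 new -> 51 infected

Answer: 51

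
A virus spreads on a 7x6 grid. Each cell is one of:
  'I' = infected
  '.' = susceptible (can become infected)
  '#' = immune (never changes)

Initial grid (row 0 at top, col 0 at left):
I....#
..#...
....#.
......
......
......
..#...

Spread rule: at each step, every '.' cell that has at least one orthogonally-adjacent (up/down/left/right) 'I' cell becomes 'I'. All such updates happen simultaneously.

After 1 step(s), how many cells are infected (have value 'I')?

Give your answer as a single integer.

Answer: 3

Derivation:
Step 0 (initial): 1 infected
Step 1: +2 new -> 3 infected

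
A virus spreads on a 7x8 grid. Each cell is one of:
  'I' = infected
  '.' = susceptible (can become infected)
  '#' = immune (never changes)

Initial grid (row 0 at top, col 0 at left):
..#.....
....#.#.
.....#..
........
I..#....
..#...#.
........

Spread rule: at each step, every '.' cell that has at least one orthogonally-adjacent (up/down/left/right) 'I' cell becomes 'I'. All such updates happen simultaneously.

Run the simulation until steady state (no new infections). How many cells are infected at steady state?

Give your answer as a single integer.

Step 0 (initial): 1 infected
Step 1: +3 new -> 4 infected
Step 2: +5 new -> 9 infected
Step 3: +4 new -> 13 infected
Step 4: +5 new -> 18 infected
Step 5: +5 new -> 23 infected
Step 6: +6 new -> 29 infected
Step 7: +5 new -> 34 infected
Step 8: +6 new -> 40 infected
Step 9: +4 new -> 44 infected
Step 10: +4 new -> 48 infected
Step 11: +1 new -> 49 infected
Step 12: +0 new -> 49 infected

Answer: 49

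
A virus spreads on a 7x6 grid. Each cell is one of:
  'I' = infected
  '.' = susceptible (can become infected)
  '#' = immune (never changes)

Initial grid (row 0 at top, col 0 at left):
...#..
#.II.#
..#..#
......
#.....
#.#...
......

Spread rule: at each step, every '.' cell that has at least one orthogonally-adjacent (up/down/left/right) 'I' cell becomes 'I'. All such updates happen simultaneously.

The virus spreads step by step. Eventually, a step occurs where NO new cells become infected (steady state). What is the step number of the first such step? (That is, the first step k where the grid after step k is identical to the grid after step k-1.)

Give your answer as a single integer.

Answer: 8

Derivation:
Step 0 (initial): 2 infected
Step 1: +4 new -> 6 infected
Step 2: +5 new -> 11 infected
Step 3: +7 new -> 18 infected
Step 4: +6 new -> 24 infected
Step 5: +4 new -> 28 infected
Step 6: +4 new -> 32 infected
Step 7: +2 new -> 34 infected
Step 8: +0 new -> 34 infected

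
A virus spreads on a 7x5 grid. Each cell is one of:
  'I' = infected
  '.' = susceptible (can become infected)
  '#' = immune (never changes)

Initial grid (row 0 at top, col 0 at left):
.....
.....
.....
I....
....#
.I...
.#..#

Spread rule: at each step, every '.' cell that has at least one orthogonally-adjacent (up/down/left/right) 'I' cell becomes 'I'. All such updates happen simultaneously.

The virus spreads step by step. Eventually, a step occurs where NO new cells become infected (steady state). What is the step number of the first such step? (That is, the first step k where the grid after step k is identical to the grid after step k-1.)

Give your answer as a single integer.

Step 0 (initial): 2 infected
Step 1: +6 new -> 8 infected
Step 2: +7 new -> 15 infected
Step 3: +7 new -> 22 infected
Step 4: +4 new -> 26 infected
Step 5: +3 new -> 29 infected
Step 6: +2 new -> 31 infected
Step 7: +1 new -> 32 infected
Step 8: +0 new -> 32 infected

Answer: 8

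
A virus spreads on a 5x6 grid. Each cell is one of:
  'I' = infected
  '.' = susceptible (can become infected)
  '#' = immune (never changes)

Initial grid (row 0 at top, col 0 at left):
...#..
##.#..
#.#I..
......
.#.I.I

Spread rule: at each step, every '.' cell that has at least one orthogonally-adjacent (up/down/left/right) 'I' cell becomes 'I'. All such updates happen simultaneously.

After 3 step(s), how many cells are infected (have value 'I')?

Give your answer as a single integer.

Step 0 (initial): 3 infected
Step 1: +5 new -> 8 infected
Step 2: +4 new -> 12 infected
Step 3: +3 new -> 15 infected

Answer: 15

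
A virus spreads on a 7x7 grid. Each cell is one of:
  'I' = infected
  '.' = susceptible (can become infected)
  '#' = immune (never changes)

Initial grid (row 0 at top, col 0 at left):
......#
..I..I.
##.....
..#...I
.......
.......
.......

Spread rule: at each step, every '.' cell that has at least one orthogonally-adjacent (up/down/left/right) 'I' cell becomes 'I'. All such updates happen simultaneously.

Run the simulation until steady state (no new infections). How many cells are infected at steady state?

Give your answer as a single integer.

Answer: 45

Derivation:
Step 0 (initial): 3 infected
Step 1: +11 new -> 14 infected
Step 2: +9 new -> 23 infected
Step 3: +5 new -> 28 infected
Step 4: +3 new -> 31 infected
Step 5: +3 new -> 34 infected
Step 6: +3 new -> 37 infected
Step 7: +4 new -> 41 infected
Step 8: +3 new -> 44 infected
Step 9: +1 new -> 45 infected
Step 10: +0 new -> 45 infected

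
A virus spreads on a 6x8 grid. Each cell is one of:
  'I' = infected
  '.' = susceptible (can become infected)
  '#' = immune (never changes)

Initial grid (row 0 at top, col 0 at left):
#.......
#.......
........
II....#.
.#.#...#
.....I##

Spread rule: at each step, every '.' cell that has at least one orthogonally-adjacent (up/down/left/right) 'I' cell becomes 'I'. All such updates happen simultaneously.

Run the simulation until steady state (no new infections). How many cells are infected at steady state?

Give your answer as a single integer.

Step 0 (initial): 3 infected
Step 1: +6 new -> 9 infected
Step 2: +9 new -> 18 infected
Step 3: +7 new -> 25 infected
Step 4: +5 new -> 30 infected
Step 5: +5 new -> 35 infected
Step 6: +4 new -> 39 infected
Step 7: +1 new -> 40 infected
Step 8: +0 new -> 40 infected

Answer: 40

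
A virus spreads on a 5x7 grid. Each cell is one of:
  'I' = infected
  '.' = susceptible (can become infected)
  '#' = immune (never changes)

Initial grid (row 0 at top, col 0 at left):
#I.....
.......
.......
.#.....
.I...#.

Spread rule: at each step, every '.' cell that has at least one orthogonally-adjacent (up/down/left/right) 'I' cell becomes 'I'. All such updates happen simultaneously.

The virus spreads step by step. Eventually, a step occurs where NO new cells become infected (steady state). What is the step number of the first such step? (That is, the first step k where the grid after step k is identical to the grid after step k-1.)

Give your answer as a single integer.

Step 0 (initial): 2 infected
Step 1: +4 new -> 6 infected
Step 2: +7 new -> 13 infected
Step 3: +6 new -> 19 infected
Step 4: +4 new -> 23 infected
Step 5: +4 new -> 27 infected
Step 6: +3 new -> 30 infected
Step 7: +2 new -> 32 infected
Step 8: +0 new -> 32 infected

Answer: 8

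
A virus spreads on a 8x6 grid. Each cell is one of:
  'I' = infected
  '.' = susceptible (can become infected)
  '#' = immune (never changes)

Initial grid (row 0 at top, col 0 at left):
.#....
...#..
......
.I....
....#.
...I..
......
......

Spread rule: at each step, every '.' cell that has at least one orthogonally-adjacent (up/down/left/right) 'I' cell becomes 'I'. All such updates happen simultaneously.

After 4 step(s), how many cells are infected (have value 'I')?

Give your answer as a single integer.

Answer: 38

Derivation:
Step 0 (initial): 2 infected
Step 1: +8 new -> 10 infected
Step 2: +11 new -> 21 infected
Step 3: +10 new -> 31 infected
Step 4: +7 new -> 38 infected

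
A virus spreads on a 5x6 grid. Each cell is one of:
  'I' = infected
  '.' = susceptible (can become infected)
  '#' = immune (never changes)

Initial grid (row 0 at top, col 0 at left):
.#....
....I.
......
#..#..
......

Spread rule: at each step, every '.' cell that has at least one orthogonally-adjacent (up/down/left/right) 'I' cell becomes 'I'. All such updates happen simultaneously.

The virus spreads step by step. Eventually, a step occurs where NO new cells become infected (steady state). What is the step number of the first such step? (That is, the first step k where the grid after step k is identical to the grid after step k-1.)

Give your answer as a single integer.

Answer: 8

Derivation:
Step 0 (initial): 1 infected
Step 1: +4 new -> 5 infected
Step 2: +6 new -> 11 infected
Step 3: +5 new -> 16 infected
Step 4: +5 new -> 21 infected
Step 5: +4 new -> 25 infected
Step 6: +1 new -> 26 infected
Step 7: +1 new -> 27 infected
Step 8: +0 new -> 27 infected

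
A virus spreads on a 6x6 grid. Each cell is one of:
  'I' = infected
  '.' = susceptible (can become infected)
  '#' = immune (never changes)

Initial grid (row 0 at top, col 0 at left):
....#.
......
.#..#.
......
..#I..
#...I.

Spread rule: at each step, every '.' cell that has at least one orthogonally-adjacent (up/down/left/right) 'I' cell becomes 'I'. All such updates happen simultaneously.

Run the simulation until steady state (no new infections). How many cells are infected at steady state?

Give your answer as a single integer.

Answer: 31

Derivation:
Step 0 (initial): 2 infected
Step 1: +4 new -> 6 infected
Step 2: +5 new -> 11 infected
Step 3: +5 new -> 16 infected
Step 4: +6 new -> 22 infected
Step 5: +5 new -> 27 infected
Step 6: +3 new -> 30 infected
Step 7: +1 new -> 31 infected
Step 8: +0 new -> 31 infected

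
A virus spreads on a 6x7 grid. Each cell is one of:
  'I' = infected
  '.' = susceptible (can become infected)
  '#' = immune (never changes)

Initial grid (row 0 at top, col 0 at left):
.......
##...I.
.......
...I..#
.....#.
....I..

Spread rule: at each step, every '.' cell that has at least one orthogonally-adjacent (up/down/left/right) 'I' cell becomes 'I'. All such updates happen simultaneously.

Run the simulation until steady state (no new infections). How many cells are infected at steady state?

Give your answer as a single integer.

Answer: 38

Derivation:
Step 0 (initial): 3 infected
Step 1: +11 new -> 14 infected
Step 2: +11 new -> 25 infected
Step 3: +7 new -> 32 infected
Step 4: +4 new -> 36 infected
Step 5: +1 new -> 37 infected
Step 6: +1 new -> 38 infected
Step 7: +0 new -> 38 infected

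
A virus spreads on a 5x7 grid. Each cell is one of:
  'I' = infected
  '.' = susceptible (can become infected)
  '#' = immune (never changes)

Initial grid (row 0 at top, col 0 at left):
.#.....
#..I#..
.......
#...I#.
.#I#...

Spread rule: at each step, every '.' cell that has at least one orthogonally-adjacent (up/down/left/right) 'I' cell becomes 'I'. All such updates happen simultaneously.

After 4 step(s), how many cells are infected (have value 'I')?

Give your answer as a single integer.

Step 0 (initial): 3 infected
Step 1: +7 new -> 10 infected
Step 2: +7 new -> 17 infected
Step 3: +5 new -> 22 infected
Step 4: +4 new -> 26 infected

Answer: 26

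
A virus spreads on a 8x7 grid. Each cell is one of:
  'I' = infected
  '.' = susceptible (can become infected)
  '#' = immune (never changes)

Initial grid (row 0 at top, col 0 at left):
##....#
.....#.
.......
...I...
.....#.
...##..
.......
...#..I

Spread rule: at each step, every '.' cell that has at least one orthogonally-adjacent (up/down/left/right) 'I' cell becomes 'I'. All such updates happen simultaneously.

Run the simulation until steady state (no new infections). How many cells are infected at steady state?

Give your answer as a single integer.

Answer: 48

Derivation:
Step 0 (initial): 2 infected
Step 1: +6 new -> 8 infected
Step 2: +10 new -> 18 infected
Step 3: +12 new -> 30 infected
Step 4: +9 new -> 39 infected
Step 5: +6 new -> 45 infected
Step 6: +2 new -> 47 infected
Step 7: +1 new -> 48 infected
Step 8: +0 new -> 48 infected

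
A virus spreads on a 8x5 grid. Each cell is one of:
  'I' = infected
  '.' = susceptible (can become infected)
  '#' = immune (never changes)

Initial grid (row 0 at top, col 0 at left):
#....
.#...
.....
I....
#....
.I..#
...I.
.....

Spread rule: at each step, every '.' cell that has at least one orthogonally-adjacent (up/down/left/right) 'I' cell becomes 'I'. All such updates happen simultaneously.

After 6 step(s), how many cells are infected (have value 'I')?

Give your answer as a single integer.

Answer: 35

Derivation:
Step 0 (initial): 3 infected
Step 1: +10 new -> 13 infected
Step 2: +9 new -> 22 infected
Step 3: +4 new -> 26 infected
Step 4: +3 new -> 29 infected
Step 5: +3 new -> 32 infected
Step 6: +3 new -> 35 infected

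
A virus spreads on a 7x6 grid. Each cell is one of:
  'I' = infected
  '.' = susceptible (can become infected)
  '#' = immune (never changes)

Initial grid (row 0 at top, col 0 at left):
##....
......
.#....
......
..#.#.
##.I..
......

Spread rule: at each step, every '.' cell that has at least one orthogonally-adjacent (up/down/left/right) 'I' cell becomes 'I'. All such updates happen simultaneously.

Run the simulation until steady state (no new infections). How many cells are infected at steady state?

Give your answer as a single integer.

Answer: 35

Derivation:
Step 0 (initial): 1 infected
Step 1: +4 new -> 5 infected
Step 2: +4 new -> 9 infected
Step 3: +6 new -> 15 infected
Step 4: +6 new -> 21 infected
Step 5: +6 new -> 27 infected
Step 6: +6 new -> 33 infected
Step 7: +2 new -> 35 infected
Step 8: +0 new -> 35 infected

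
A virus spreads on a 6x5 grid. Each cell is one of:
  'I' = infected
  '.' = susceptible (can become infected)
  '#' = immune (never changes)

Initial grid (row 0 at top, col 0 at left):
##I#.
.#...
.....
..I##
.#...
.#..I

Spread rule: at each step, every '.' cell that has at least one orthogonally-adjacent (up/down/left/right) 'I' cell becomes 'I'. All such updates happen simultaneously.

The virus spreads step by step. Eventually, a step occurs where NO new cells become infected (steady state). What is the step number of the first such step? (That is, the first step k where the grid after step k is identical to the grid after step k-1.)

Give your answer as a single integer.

Answer: 5

Derivation:
Step 0 (initial): 3 infected
Step 1: +6 new -> 9 infected
Step 2: +6 new -> 15 infected
Step 3: +4 new -> 19 infected
Step 4: +3 new -> 22 infected
Step 5: +0 new -> 22 infected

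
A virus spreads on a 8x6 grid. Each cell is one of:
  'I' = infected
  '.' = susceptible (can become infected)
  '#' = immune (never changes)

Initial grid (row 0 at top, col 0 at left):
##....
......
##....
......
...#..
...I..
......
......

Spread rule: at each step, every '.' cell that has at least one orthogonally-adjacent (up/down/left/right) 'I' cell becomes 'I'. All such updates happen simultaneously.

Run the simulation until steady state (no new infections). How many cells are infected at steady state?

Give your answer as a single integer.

Step 0 (initial): 1 infected
Step 1: +3 new -> 4 infected
Step 2: +7 new -> 11 infected
Step 3: +9 new -> 20 infected
Step 4: +9 new -> 29 infected
Step 5: +6 new -> 35 infected
Step 6: +5 new -> 40 infected
Step 7: +3 new -> 43 infected
Step 8: +0 new -> 43 infected

Answer: 43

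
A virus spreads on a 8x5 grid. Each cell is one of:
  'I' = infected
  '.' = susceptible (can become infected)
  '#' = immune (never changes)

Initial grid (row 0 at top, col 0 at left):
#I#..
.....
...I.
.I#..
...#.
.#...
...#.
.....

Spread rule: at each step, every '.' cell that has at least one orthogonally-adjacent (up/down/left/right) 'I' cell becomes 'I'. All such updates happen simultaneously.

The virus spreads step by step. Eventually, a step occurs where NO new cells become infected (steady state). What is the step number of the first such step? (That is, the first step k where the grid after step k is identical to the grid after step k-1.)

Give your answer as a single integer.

Answer: 7

Derivation:
Step 0 (initial): 3 infected
Step 1: +8 new -> 11 infected
Step 2: +8 new -> 19 infected
Step 3: +4 new -> 23 infected
Step 4: +4 new -> 27 infected
Step 5: +4 new -> 31 infected
Step 6: +3 new -> 34 infected
Step 7: +0 new -> 34 infected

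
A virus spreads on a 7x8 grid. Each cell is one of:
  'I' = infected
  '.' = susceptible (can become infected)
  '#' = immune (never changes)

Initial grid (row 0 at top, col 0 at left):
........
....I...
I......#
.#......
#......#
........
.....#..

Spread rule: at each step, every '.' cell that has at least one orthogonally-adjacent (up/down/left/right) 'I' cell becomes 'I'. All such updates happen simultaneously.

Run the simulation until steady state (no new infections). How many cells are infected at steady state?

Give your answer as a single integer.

Answer: 51

Derivation:
Step 0 (initial): 2 infected
Step 1: +7 new -> 9 infected
Step 2: +10 new -> 19 infected
Step 3: +9 new -> 28 infected
Step 4: +6 new -> 34 infected
Step 5: +7 new -> 41 infected
Step 6: +4 new -> 45 infected
Step 7: +4 new -> 49 infected
Step 8: +2 new -> 51 infected
Step 9: +0 new -> 51 infected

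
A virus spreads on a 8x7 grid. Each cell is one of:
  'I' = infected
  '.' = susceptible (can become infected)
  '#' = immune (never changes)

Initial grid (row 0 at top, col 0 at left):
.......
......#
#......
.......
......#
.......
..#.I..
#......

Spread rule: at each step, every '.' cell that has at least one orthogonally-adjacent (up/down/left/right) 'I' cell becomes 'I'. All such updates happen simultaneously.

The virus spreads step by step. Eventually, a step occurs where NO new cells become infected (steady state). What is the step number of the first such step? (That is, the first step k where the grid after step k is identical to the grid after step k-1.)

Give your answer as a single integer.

Step 0 (initial): 1 infected
Step 1: +4 new -> 5 infected
Step 2: +6 new -> 11 infected
Step 3: +7 new -> 18 infected
Step 4: +6 new -> 24 infected
Step 5: +8 new -> 32 infected
Step 6: +8 new -> 40 infected
Step 7: +5 new -> 45 infected
Step 8: +3 new -> 48 infected
Step 9: +2 new -> 50 infected
Step 10: +1 new -> 51 infected
Step 11: +0 new -> 51 infected

Answer: 11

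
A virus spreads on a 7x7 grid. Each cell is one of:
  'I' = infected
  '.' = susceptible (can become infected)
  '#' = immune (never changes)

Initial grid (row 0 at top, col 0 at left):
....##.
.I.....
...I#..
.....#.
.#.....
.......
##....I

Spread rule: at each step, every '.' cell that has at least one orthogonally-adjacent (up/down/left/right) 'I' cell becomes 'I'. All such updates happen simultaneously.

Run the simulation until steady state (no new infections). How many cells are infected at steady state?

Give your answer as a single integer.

Step 0 (initial): 3 infected
Step 1: +9 new -> 12 infected
Step 2: +12 new -> 24 infected
Step 3: +9 new -> 33 infected
Step 4: +6 new -> 39 infected
Step 5: +3 new -> 42 infected
Step 6: +0 new -> 42 infected

Answer: 42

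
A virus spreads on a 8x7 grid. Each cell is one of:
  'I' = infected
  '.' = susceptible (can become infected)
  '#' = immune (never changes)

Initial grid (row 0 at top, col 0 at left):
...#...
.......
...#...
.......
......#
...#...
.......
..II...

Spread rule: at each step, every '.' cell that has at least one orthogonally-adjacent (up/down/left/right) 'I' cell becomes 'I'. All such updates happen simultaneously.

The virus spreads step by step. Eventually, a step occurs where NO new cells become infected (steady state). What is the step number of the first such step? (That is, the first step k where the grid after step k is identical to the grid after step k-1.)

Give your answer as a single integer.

Answer: 11

Derivation:
Step 0 (initial): 2 infected
Step 1: +4 new -> 6 infected
Step 2: +5 new -> 11 infected
Step 3: +6 new -> 17 infected
Step 4: +7 new -> 24 infected
Step 5: +7 new -> 31 infected
Step 6: +5 new -> 36 infected
Step 7: +7 new -> 43 infected
Step 8: +5 new -> 48 infected
Step 9: +3 new -> 51 infected
Step 10: +1 new -> 52 infected
Step 11: +0 new -> 52 infected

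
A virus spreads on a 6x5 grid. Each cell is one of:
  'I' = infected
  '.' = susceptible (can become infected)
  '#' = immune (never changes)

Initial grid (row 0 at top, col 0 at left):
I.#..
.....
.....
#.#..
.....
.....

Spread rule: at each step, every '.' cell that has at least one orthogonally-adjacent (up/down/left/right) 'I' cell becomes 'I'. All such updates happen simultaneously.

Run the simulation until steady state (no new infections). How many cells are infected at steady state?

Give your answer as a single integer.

Step 0 (initial): 1 infected
Step 1: +2 new -> 3 infected
Step 2: +2 new -> 5 infected
Step 3: +2 new -> 7 infected
Step 4: +3 new -> 10 infected
Step 5: +4 new -> 14 infected
Step 6: +6 new -> 20 infected
Step 7: +4 new -> 24 infected
Step 8: +2 new -> 26 infected
Step 9: +1 new -> 27 infected
Step 10: +0 new -> 27 infected

Answer: 27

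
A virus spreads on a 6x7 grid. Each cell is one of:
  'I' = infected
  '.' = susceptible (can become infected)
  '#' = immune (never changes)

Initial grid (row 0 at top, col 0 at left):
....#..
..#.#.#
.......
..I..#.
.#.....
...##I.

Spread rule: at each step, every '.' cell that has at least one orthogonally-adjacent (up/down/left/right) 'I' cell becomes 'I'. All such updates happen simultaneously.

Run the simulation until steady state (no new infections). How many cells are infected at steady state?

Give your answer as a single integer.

Step 0 (initial): 2 infected
Step 1: +6 new -> 8 infected
Step 2: +8 new -> 16 infected
Step 3: +7 new -> 23 infected
Step 4: +6 new -> 29 infected
Step 5: +3 new -> 32 infected
Step 6: +1 new -> 33 infected
Step 7: +1 new -> 34 infected
Step 8: +0 new -> 34 infected

Answer: 34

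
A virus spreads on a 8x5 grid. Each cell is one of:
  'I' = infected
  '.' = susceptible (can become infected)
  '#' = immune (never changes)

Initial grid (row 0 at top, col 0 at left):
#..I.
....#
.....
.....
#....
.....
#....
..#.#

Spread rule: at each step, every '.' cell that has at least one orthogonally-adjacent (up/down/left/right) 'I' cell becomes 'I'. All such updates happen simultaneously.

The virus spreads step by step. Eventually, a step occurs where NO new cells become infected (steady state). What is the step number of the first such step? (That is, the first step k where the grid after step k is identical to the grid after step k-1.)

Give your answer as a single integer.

Answer: 11

Derivation:
Step 0 (initial): 1 infected
Step 1: +3 new -> 4 infected
Step 2: +3 new -> 7 infected
Step 3: +4 new -> 11 infected
Step 4: +5 new -> 16 infected
Step 5: +5 new -> 21 infected
Step 6: +5 new -> 26 infected
Step 7: +4 new -> 30 infected
Step 8: +2 new -> 32 infected
Step 9: +1 new -> 33 infected
Step 10: +1 new -> 34 infected
Step 11: +0 new -> 34 infected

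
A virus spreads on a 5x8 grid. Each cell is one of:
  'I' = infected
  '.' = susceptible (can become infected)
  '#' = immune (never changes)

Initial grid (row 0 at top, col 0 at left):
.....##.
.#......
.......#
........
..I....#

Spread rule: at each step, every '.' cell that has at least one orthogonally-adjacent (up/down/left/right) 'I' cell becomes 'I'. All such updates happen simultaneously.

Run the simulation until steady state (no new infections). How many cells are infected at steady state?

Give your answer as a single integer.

Answer: 35

Derivation:
Step 0 (initial): 1 infected
Step 1: +3 new -> 4 infected
Step 2: +5 new -> 9 infected
Step 3: +6 new -> 15 infected
Step 4: +6 new -> 21 infected
Step 5: +6 new -> 27 infected
Step 6: +5 new -> 32 infected
Step 7: +1 new -> 33 infected
Step 8: +1 new -> 34 infected
Step 9: +1 new -> 35 infected
Step 10: +0 new -> 35 infected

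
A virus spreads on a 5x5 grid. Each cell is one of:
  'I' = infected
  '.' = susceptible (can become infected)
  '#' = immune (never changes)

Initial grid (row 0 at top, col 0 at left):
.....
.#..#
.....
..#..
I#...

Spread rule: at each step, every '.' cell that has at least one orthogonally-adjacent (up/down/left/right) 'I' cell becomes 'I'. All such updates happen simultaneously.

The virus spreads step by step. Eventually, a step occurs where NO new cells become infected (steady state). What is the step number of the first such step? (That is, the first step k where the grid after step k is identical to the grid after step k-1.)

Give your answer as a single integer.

Answer: 9

Derivation:
Step 0 (initial): 1 infected
Step 1: +1 new -> 2 infected
Step 2: +2 new -> 4 infected
Step 3: +2 new -> 6 infected
Step 4: +2 new -> 8 infected
Step 5: +3 new -> 11 infected
Step 6: +4 new -> 15 infected
Step 7: +3 new -> 18 infected
Step 8: +3 new -> 21 infected
Step 9: +0 new -> 21 infected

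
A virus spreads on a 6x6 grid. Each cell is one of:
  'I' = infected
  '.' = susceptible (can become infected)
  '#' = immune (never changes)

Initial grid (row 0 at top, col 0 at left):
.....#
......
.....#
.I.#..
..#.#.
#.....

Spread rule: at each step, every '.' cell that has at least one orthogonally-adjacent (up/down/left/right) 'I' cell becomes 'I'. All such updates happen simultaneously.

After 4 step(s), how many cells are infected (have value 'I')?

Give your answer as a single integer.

Answer: 20

Derivation:
Step 0 (initial): 1 infected
Step 1: +4 new -> 5 infected
Step 2: +5 new -> 10 infected
Step 3: +5 new -> 15 infected
Step 4: +5 new -> 20 infected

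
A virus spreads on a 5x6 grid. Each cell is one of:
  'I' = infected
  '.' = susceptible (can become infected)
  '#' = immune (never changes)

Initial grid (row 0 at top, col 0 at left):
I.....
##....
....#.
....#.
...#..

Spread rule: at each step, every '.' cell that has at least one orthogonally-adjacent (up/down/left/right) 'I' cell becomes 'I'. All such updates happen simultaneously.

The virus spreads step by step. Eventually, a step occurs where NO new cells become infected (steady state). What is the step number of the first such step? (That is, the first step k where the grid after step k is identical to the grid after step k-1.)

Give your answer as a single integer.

Answer: 11

Derivation:
Step 0 (initial): 1 infected
Step 1: +1 new -> 2 infected
Step 2: +1 new -> 3 infected
Step 3: +2 new -> 5 infected
Step 4: +3 new -> 8 infected
Step 5: +5 new -> 13 infected
Step 6: +5 new -> 18 infected
Step 7: +3 new -> 21 infected
Step 8: +2 new -> 23 infected
Step 9: +1 new -> 24 infected
Step 10: +1 new -> 25 infected
Step 11: +0 new -> 25 infected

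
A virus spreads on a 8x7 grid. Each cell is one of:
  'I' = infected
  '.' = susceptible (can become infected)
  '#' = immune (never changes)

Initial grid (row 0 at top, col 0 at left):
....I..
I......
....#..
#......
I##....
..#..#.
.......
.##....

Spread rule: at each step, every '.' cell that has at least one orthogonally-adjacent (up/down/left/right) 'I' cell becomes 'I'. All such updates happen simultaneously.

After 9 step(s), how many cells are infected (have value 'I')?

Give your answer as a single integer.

Answer: 48

Derivation:
Step 0 (initial): 3 infected
Step 1: +7 new -> 10 infected
Step 2: +9 new -> 19 infected
Step 3: +7 new -> 26 infected
Step 4: +5 new -> 31 infected
Step 5: +5 new -> 36 infected
Step 6: +5 new -> 41 infected
Step 7: +4 new -> 45 infected
Step 8: +2 new -> 47 infected
Step 9: +1 new -> 48 infected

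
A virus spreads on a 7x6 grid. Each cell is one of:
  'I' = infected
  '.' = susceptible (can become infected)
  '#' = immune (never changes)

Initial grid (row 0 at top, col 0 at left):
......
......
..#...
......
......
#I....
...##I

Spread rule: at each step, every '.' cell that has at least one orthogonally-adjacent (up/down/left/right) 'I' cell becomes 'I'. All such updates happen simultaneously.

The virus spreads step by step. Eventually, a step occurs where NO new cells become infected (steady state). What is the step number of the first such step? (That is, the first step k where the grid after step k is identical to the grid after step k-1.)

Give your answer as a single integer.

Step 0 (initial): 2 infected
Step 1: +4 new -> 6 infected
Step 2: +8 new -> 14 infected
Step 3: +6 new -> 20 infected
Step 4: +5 new -> 25 infected
Step 5: +6 new -> 31 infected
Step 6: +5 new -> 36 infected
Step 7: +2 new -> 38 infected
Step 8: +0 new -> 38 infected

Answer: 8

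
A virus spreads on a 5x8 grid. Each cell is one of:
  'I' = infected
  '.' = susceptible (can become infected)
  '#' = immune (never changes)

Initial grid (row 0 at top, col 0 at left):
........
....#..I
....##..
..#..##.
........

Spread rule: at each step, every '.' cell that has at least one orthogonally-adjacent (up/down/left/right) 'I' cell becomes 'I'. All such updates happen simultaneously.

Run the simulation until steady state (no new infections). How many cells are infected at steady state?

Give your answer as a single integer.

Answer: 34

Derivation:
Step 0 (initial): 1 infected
Step 1: +3 new -> 4 infected
Step 2: +4 new -> 8 infected
Step 3: +2 new -> 10 infected
Step 4: +2 new -> 12 infected
Step 5: +2 new -> 14 infected
Step 6: +3 new -> 17 infected
Step 7: +5 new -> 22 infected
Step 8: +5 new -> 27 infected
Step 9: +3 new -> 30 infected
Step 10: +3 new -> 33 infected
Step 11: +1 new -> 34 infected
Step 12: +0 new -> 34 infected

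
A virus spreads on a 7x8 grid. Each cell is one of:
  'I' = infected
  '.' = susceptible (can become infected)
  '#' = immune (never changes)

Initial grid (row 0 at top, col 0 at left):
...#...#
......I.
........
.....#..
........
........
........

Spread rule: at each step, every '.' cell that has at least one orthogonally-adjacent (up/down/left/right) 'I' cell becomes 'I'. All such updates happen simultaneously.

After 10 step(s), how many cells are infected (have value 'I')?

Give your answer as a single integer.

Step 0 (initial): 1 infected
Step 1: +4 new -> 5 infected
Step 2: +5 new -> 10 infected
Step 3: +5 new -> 15 infected
Step 4: +6 new -> 21 infected
Step 5: +8 new -> 29 infected
Step 6: +8 new -> 37 infected
Step 7: +6 new -> 43 infected
Step 8: +4 new -> 47 infected
Step 9: +3 new -> 50 infected
Step 10: +2 new -> 52 infected

Answer: 52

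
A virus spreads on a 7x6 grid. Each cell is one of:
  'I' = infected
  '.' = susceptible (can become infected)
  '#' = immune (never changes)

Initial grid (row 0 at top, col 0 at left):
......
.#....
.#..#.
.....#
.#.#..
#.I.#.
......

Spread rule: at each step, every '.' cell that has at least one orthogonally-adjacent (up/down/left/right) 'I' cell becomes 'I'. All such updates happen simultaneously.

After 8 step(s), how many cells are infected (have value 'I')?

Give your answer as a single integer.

Answer: 34

Derivation:
Step 0 (initial): 1 infected
Step 1: +4 new -> 5 infected
Step 2: +3 new -> 8 infected
Step 3: +5 new -> 13 infected
Step 4: +5 new -> 18 infected
Step 5: +6 new -> 24 infected
Step 6: +5 new -> 29 infected
Step 7: +3 new -> 32 infected
Step 8: +2 new -> 34 infected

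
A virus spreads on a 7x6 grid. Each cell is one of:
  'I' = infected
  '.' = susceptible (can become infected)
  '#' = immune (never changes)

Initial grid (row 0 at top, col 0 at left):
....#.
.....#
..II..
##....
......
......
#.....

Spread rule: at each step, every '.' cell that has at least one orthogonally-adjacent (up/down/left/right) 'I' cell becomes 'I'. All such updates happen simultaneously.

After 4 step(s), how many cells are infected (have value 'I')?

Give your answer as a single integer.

Step 0 (initial): 2 infected
Step 1: +6 new -> 8 infected
Step 2: +9 new -> 17 infected
Step 3: +7 new -> 24 infected
Step 4: +7 new -> 31 infected

Answer: 31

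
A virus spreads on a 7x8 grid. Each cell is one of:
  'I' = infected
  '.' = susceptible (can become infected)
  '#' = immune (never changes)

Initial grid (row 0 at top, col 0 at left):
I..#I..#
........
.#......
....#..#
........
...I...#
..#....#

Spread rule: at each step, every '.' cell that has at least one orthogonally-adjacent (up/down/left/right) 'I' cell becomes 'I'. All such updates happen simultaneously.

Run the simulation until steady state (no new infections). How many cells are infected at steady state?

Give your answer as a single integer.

Step 0 (initial): 3 infected
Step 1: +8 new -> 11 infected
Step 2: +13 new -> 24 infected
Step 3: +12 new -> 36 infected
Step 4: +9 new -> 45 infected
Step 5: +3 new -> 48 infected
Step 6: +0 new -> 48 infected

Answer: 48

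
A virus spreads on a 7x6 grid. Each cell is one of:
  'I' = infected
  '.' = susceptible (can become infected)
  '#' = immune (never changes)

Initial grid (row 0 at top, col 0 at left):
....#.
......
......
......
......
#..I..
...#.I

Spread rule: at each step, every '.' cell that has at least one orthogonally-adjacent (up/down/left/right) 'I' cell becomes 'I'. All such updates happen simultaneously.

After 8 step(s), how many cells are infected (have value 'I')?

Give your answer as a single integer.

Step 0 (initial): 2 infected
Step 1: +5 new -> 7 infected
Step 2: +6 new -> 13 infected
Step 3: +6 new -> 19 infected
Step 4: +7 new -> 26 infected
Step 5: +6 new -> 32 infected
Step 6: +4 new -> 36 infected
Step 7: +2 new -> 38 infected
Step 8: +1 new -> 39 infected

Answer: 39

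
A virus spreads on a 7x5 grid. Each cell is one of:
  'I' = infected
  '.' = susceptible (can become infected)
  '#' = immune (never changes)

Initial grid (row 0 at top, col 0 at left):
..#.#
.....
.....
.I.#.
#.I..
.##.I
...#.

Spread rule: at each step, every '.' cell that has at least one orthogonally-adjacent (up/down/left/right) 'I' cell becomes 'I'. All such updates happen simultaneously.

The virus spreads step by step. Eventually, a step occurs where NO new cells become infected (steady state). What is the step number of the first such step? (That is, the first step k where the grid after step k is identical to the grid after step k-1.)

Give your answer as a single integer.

Step 0 (initial): 3 infected
Step 1: +8 new -> 11 infected
Step 2: +4 new -> 15 infected
Step 3: +5 new -> 20 infected
Step 4: +3 new -> 23 infected
Step 5: +1 new -> 24 infected
Step 6: +0 new -> 24 infected

Answer: 6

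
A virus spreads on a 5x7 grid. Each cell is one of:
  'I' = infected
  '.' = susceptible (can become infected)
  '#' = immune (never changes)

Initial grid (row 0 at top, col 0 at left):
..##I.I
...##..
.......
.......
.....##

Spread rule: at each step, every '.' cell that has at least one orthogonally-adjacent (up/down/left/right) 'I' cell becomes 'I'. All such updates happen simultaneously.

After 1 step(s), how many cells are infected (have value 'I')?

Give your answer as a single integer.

Step 0 (initial): 2 infected
Step 1: +2 new -> 4 infected

Answer: 4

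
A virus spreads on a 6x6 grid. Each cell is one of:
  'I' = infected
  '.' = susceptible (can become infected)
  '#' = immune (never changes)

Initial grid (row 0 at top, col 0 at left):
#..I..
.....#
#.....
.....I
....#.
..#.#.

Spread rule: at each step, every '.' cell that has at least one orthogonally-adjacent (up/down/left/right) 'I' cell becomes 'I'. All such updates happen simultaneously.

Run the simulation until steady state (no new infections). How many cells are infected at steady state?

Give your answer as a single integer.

Answer: 30

Derivation:
Step 0 (initial): 2 infected
Step 1: +6 new -> 8 infected
Step 2: +8 new -> 16 infected
Step 3: +4 new -> 20 infected
Step 4: +5 new -> 25 infected
Step 5: +2 new -> 27 infected
Step 6: +2 new -> 29 infected
Step 7: +1 new -> 30 infected
Step 8: +0 new -> 30 infected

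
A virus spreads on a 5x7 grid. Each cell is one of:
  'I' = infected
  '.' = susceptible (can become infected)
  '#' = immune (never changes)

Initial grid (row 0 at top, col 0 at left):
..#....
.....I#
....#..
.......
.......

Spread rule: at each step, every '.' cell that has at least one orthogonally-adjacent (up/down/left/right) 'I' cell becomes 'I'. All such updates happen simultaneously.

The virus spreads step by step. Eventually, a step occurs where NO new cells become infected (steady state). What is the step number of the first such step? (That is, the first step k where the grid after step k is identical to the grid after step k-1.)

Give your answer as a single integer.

Answer: 9

Derivation:
Step 0 (initial): 1 infected
Step 1: +3 new -> 4 infected
Step 2: +5 new -> 9 infected
Step 3: +6 new -> 15 infected
Step 4: +5 new -> 20 infected
Step 5: +5 new -> 25 infected
Step 6: +4 new -> 29 infected
Step 7: +2 new -> 31 infected
Step 8: +1 new -> 32 infected
Step 9: +0 new -> 32 infected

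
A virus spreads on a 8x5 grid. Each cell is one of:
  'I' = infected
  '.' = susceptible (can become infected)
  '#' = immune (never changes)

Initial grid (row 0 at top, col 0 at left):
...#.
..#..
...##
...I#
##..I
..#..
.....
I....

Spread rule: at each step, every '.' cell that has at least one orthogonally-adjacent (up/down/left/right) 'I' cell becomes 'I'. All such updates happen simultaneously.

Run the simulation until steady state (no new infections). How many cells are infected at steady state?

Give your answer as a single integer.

Answer: 29

Derivation:
Step 0 (initial): 3 infected
Step 1: +5 new -> 8 infected
Step 2: +8 new -> 16 infected
Step 3: +7 new -> 23 infected
Step 4: +2 new -> 25 infected
Step 5: +2 new -> 27 infected
Step 6: +2 new -> 29 infected
Step 7: +0 new -> 29 infected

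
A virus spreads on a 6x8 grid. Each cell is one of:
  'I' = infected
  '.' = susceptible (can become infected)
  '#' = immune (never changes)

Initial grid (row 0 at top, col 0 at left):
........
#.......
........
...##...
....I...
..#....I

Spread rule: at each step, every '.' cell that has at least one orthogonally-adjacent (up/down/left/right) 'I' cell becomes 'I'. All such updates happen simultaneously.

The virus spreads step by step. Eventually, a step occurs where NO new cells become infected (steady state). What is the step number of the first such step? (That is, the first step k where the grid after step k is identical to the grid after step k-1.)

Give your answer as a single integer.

Answer: 9

Derivation:
Step 0 (initial): 2 infected
Step 1: +5 new -> 7 infected
Step 2: +6 new -> 13 infected
Step 3: +5 new -> 18 infected
Step 4: +8 new -> 26 infected
Step 5: +9 new -> 35 infected
Step 6: +6 new -> 41 infected
Step 7: +2 new -> 43 infected
Step 8: +1 new -> 44 infected
Step 9: +0 new -> 44 infected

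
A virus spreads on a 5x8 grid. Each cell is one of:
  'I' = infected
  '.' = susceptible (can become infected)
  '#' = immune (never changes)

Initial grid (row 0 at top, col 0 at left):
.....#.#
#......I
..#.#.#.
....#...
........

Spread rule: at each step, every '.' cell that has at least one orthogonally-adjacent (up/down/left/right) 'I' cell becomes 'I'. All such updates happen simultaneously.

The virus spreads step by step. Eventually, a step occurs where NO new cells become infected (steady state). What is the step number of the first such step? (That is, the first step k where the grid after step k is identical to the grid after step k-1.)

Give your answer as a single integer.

Step 0 (initial): 1 infected
Step 1: +2 new -> 3 infected
Step 2: +3 new -> 6 infected
Step 3: +4 new -> 10 infected
Step 4: +4 new -> 14 infected
Step 5: +4 new -> 18 infected
Step 6: +4 new -> 22 infected
Step 7: +4 new -> 26 infected
Step 8: +4 new -> 30 infected
Step 9: +2 new -> 32 infected
Step 10: +1 new -> 33 infected
Step 11: +0 new -> 33 infected

Answer: 11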